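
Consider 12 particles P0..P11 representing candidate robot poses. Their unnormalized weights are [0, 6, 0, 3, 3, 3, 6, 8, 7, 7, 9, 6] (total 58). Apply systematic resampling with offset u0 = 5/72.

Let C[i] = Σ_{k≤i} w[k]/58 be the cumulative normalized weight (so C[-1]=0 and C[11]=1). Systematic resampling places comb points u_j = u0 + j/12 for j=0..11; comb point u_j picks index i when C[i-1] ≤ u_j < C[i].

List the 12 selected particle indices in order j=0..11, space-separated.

C = [0, 3/29, 3/29, 9/58, 6/29, 15/58, 21/58, 1/2, 18/29, 43/58, 26/29, 1]
j=0: u_0=5/72 ∈ [0, 3/29) → index 1
j=1: u_1=11/72 ∈ [3/29, 9/58) → index 3
j=2: u_2=17/72 ∈ [6/29, 15/58) → index 5
j=3: u_3=23/72 ∈ [15/58, 21/58) → index 6
j=4: u_4=29/72 ∈ [21/58, 1/2) → index 7
j=5: u_5=35/72 ∈ [21/58, 1/2) → index 7
j=6: u_6=41/72 ∈ [1/2, 18/29) → index 8
j=7: u_7=47/72 ∈ [18/29, 43/58) → index 9
j=8: u_8=53/72 ∈ [18/29, 43/58) → index 9
j=9: u_9=59/72 ∈ [43/58, 26/29) → index 10
j=10: u_10=65/72 ∈ [26/29, 1) → index 11
j=11: u_11=71/72 ∈ [26/29, 1) → index 11

1 3 5 6 7 7 8 9 9 10 11 11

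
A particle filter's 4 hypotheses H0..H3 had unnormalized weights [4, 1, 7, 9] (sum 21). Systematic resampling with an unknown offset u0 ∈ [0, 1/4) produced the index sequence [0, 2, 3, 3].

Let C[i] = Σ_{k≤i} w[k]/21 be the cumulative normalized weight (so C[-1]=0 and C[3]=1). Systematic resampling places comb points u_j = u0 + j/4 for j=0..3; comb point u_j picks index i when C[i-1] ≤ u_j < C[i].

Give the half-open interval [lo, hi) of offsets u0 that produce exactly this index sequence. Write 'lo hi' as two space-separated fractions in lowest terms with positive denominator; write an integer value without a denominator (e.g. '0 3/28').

C = [4/21, 5/21, 4/7, 1]
j=0 picked index 0: u0 ∈ [0, 4/21)
j=1 picked index 2: u0 ∈ [-1/84, 9/28)
j=2 picked index 3: u0 ∈ [1/14, 1/2)
j=3 picked index 3: u0 ∈ [-5/28, 1/4)
intersection: [1/14, 4/21)

1/14 4/21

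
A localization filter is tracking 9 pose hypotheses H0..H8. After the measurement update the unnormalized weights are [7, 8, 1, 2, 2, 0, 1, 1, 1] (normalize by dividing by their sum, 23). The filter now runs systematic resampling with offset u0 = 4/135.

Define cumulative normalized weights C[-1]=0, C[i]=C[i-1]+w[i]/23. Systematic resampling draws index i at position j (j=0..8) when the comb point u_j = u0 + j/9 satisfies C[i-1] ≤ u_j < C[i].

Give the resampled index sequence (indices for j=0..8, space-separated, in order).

C = [7/23, 15/23, 16/23, 18/23, 20/23, 20/23, 21/23, 22/23, 1]
j=0: u_0=4/135 ∈ [0, 7/23) → index 0
j=1: u_1=19/135 ∈ [0, 7/23) → index 0
j=2: u_2=34/135 ∈ [0, 7/23) → index 0
j=3: u_3=49/135 ∈ [7/23, 15/23) → index 1
j=4: u_4=64/135 ∈ [7/23, 15/23) → index 1
j=5: u_5=79/135 ∈ [7/23, 15/23) → index 1
j=6: u_6=94/135 ∈ [16/23, 18/23) → index 3
j=7: u_7=109/135 ∈ [18/23, 20/23) → index 4
j=8: u_8=124/135 ∈ [21/23, 22/23) → index 7

0 0 0 1 1 1 3 4 7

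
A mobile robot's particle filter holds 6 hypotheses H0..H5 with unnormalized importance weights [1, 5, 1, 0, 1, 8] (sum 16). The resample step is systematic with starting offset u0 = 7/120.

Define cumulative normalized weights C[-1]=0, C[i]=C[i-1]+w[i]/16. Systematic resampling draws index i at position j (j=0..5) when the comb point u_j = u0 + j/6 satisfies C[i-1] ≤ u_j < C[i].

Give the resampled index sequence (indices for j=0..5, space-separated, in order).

0 1 2 5 5 5

C = [1/16, 3/8, 7/16, 7/16, 1/2, 1]
j=0: u_0=7/120 ∈ [0, 1/16) → index 0
j=1: u_1=9/40 ∈ [1/16, 3/8) → index 1
j=2: u_2=47/120 ∈ [3/8, 7/16) → index 2
j=3: u_3=67/120 ∈ [1/2, 1) → index 5
j=4: u_4=29/40 ∈ [1/2, 1) → index 5
j=5: u_5=107/120 ∈ [1/2, 1) → index 5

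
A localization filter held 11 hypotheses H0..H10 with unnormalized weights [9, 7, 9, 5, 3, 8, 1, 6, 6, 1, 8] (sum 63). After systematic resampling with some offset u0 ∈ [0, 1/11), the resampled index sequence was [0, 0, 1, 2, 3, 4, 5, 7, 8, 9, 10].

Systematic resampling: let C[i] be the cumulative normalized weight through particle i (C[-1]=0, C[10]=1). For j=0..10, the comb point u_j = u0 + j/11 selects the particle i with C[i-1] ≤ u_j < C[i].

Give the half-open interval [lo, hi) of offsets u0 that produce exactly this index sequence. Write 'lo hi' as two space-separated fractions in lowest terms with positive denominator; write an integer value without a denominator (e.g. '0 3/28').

C = [1/7, 16/63, 25/63, 10/21, 11/21, 41/63, 2/3, 16/21, 6/7, 55/63, 1]
j=0 picked index 0: u0 ∈ [0, 1/7)
j=1 picked index 0: u0 ∈ [-1/11, 4/77)
j=2 picked index 1: u0 ∈ [-3/77, 50/693)
j=3 picked index 2: u0 ∈ [-13/693, 86/693)
j=4 picked index 3: u0 ∈ [23/693, 26/231)
j=5 picked index 4: u0 ∈ [5/231, 16/231)
j=6 picked index 5: u0 ∈ [-5/231, 73/693)
j=7 picked index 7: u0 ∈ [1/33, 29/231)
j=8 picked index 8: u0 ∈ [8/231, 10/77)
j=9 picked index 9: u0 ∈ [3/77, 38/693)
j=10 picked index 10: u0 ∈ [-25/693, 1/11)
intersection: [3/77, 4/77)

3/77 4/77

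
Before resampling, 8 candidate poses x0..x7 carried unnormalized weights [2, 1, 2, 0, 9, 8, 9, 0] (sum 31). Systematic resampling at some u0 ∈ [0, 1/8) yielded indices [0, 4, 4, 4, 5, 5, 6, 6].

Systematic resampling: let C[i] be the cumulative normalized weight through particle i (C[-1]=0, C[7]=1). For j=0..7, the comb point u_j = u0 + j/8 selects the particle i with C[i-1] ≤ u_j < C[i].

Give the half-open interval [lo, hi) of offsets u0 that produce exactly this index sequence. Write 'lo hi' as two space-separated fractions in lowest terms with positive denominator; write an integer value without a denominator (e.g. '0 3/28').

9/248 2/31

C = [2/31, 3/31, 5/31, 5/31, 14/31, 22/31, 1, 1]
j=0 picked index 0: u0 ∈ [0, 2/31)
j=1 picked index 4: u0 ∈ [9/248, 81/248)
j=2 picked index 4: u0 ∈ [-11/124, 25/124)
j=3 picked index 4: u0 ∈ [-53/248, 19/248)
j=4 picked index 5: u0 ∈ [-3/62, 13/62)
j=5 picked index 5: u0 ∈ [-43/248, 21/248)
j=6 picked index 6: u0 ∈ [-5/124, 1/4)
j=7 picked index 6: u0 ∈ [-41/248, 1/8)
intersection: [9/248, 2/31)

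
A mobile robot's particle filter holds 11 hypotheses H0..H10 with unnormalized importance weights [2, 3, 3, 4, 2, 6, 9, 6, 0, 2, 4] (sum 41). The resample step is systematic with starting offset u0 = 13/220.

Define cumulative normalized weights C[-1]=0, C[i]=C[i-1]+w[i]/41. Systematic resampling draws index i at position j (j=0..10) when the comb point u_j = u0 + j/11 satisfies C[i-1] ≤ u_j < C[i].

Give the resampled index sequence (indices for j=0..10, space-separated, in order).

1 2 3 4 5 6 6 6 7 9 10

C = [2/41, 5/41, 8/41, 12/41, 14/41, 20/41, 29/41, 35/41, 35/41, 37/41, 1]
j=0: u_0=13/220 ∈ [2/41, 5/41) → index 1
j=1: u_1=3/20 ∈ [5/41, 8/41) → index 2
j=2: u_2=53/220 ∈ [8/41, 12/41) → index 3
j=3: u_3=73/220 ∈ [12/41, 14/41) → index 4
j=4: u_4=93/220 ∈ [14/41, 20/41) → index 5
j=5: u_5=113/220 ∈ [20/41, 29/41) → index 6
j=6: u_6=133/220 ∈ [20/41, 29/41) → index 6
j=7: u_7=153/220 ∈ [20/41, 29/41) → index 6
j=8: u_8=173/220 ∈ [29/41, 35/41) → index 7
j=9: u_9=193/220 ∈ [35/41, 37/41) → index 9
j=10: u_10=213/220 ∈ [37/41, 1) → index 10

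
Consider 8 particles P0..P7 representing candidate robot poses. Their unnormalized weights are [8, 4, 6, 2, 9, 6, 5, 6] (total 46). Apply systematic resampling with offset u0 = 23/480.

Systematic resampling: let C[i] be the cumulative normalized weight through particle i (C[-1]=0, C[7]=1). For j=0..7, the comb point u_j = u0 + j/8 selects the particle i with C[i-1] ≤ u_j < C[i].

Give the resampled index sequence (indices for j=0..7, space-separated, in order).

0 0 2 3 4 5 6 7

C = [4/23, 6/23, 9/23, 10/23, 29/46, 35/46, 20/23, 1]
j=0: u_0=23/480 ∈ [0, 4/23) → index 0
j=1: u_1=83/480 ∈ [0, 4/23) → index 0
j=2: u_2=143/480 ∈ [6/23, 9/23) → index 2
j=3: u_3=203/480 ∈ [9/23, 10/23) → index 3
j=4: u_4=263/480 ∈ [10/23, 29/46) → index 4
j=5: u_5=323/480 ∈ [29/46, 35/46) → index 5
j=6: u_6=383/480 ∈ [35/46, 20/23) → index 6
j=7: u_7=443/480 ∈ [20/23, 1) → index 7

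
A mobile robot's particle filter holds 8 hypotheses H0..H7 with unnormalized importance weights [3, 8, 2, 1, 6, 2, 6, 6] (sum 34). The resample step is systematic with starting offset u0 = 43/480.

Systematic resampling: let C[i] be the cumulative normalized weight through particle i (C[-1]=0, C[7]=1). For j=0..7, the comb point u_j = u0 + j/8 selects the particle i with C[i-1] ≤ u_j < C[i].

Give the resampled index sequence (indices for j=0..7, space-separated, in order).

C = [3/34, 11/34, 13/34, 7/17, 10/17, 11/17, 14/17, 1]
j=0: u_0=43/480 ∈ [3/34, 11/34) → index 1
j=1: u_1=103/480 ∈ [3/34, 11/34) → index 1
j=2: u_2=163/480 ∈ [11/34, 13/34) → index 2
j=3: u_3=223/480 ∈ [7/17, 10/17) → index 4
j=4: u_4=283/480 ∈ [10/17, 11/17) → index 5
j=5: u_5=343/480 ∈ [11/17, 14/17) → index 6
j=6: u_6=403/480 ∈ [14/17, 1) → index 7
j=7: u_7=463/480 ∈ [14/17, 1) → index 7

1 1 2 4 5 6 7 7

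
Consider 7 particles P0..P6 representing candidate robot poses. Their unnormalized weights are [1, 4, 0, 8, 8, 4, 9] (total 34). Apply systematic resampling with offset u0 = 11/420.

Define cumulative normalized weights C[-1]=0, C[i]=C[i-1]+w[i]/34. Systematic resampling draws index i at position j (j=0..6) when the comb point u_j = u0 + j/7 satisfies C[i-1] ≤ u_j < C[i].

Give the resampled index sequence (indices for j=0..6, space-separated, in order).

0 3 3 4 4 6 6

C = [1/34, 5/34, 5/34, 13/34, 21/34, 25/34, 1]
j=0: u_0=11/420 ∈ [0, 1/34) → index 0
j=1: u_1=71/420 ∈ [5/34, 13/34) → index 3
j=2: u_2=131/420 ∈ [5/34, 13/34) → index 3
j=3: u_3=191/420 ∈ [13/34, 21/34) → index 4
j=4: u_4=251/420 ∈ [13/34, 21/34) → index 4
j=5: u_5=311/420 ∈ [25/34, 1) → index 6
j=6: u_6=53/60 ∈ [25/34, 1) → index 6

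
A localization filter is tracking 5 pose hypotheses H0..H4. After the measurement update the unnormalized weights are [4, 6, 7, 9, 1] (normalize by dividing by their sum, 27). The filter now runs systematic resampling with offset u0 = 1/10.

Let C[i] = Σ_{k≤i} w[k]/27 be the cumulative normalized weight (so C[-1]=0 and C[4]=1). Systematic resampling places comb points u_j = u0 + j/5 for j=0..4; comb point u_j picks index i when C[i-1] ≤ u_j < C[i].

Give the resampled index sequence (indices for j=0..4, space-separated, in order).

C = [4/27, 10/27, 17/27, 26/27, 1]
j=0: u_0=1/10 ∈ [0, 4/27) → index 0
j=1: u_1=3/10 ∈ [4/27, 10/27) → index 1
j=2: u_2=1/2 ∈ [10/27, 17/27) → index 2
j=3: u_3=7/10 ∈ [17/27, 26/27) → index 3
j=4: u_4=9/10 ∈ [17/27, 26/27) → index 3

0 1 2 3 3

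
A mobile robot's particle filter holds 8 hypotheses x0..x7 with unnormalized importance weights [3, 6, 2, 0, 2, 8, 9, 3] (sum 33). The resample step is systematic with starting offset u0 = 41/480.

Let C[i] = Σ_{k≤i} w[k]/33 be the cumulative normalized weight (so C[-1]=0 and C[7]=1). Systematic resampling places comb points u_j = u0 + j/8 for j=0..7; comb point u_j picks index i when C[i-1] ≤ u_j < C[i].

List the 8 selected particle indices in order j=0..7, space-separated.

C = [1/11, 3/11, 1/3, 1/3, 13/33, 7/11, 10/11, 1]
j=0: u_0=41/480 ∈ [0, 1/11) → index 0
j=1: u_1=101/480 ∈ [1/11, 3/11) → index 1
j=2: u_2=161/480 ∈ [1/3, 13/33) → index 4
j=3: u_3=221/480 ∈ [13/33, 7/11) → index 5
j=4: u_4=281/480 ∈ [13/33, 7/11) → index 5
j=5: u_5=341/480 ∈ [7/11, 10/11) → index 6
j=6: u_6=401/480 ∈ [7/11, 10/11) → index 6
j=7: u_7=461/480 ∈ [10/11, 1) → index 7

0 1 4 5 5 6 6 7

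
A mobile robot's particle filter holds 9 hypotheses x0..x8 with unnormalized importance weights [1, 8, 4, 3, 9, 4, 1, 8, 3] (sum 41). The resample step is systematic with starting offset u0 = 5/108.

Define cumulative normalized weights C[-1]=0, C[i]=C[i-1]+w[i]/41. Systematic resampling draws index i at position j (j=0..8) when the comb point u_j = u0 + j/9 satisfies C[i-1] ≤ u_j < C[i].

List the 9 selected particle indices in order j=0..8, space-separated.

C = [1/41, 9/41, 13/41, 16/41, 25/41, 29/41, 30/41, 38/41, 1]
j=0: u_0=5/108 ∈ [1/41, 9/41) → index 1
j=1: u_1=17/108 ∈ [1/41, 9/41) → index 1
j=2: u_2=29/108 ∈ [9/41, 13/41) → index 2
j=3: u_3=41/108 ∈ [13/41, 16/41) → index 3
j=4: u_4=53/108 ∈ [16/41, 25/41) → index 4
j=5: u_5=65/108 ∈ [16/41, 25/41) → index 4
j=6: u_6=77/108 ∈ [29/41, 30/41) → index 6
j=7: u_7=89/108 ∈ [30/41, 38/41) → index 7
j=8: u_8=101/108 ∈ [38/41, 1) → index 8

1 1 2 3 4 4 6 7 8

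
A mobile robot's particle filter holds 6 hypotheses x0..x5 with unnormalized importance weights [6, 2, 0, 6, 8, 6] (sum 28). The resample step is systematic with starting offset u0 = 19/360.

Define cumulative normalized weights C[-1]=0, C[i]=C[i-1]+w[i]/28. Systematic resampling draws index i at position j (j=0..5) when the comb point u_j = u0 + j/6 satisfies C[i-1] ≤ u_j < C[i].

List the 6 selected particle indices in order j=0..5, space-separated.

0 1 3 4 4 5

C = [3/14, 2/7, 2/7, 1/2, 11/14, 1]
j=0: u_0=19/360 ∈ [0, 3/14) → index 0
j=1: u_1=79/360 ∈ [3/14, 2/7) → index 1
j=2: u_2=139/360 ∈ [2/7, 1/2) → index 3
j=3: u_3=199/360 ∈ [1/2, 11/14) → index 4
j=4: u_4=259/360 ∈ [1/2, 11/14) → index 4
j=5: u_5=319/360 ∈ [11/14, 1) → index 5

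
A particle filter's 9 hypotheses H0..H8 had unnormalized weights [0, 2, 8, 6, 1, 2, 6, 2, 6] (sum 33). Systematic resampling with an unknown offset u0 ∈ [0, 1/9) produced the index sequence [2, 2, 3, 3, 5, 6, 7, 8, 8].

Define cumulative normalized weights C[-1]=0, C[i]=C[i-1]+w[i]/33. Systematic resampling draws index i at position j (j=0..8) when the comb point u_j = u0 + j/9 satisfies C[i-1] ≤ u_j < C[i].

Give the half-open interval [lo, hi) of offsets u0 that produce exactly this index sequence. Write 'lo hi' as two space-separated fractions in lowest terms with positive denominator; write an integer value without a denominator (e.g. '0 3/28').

1/11 1/9

C = [0, 2/33, 10/33, 16/33, 17/33, 19/33, 25/33, 9/11, 1]
j=0 picked index 2: u0 ∈ [2/33, 10/33)
j=1 picked index 2: u0 ∈ [-5/99, 19/99)
j=2 picked index 3: u0 ∈ [8/99, 26/99)
j=3 picked index 3: u0 ∈ [-1/33, 5/33)
j=4 picked index 5: u0 ∈ [7/99, 13/99)
j=5 picked index 6: u0 ∈ [2/99, 20/99)
j=6 picked index 7: u0 ∈ [1/11, 5/33)
j=7 picked index 8: u0 ∈ [4/99, 2/9)
j=8 picked index 8: u0 ∈ [-7/99, 1/9)
intersection: [1/11, 1/9)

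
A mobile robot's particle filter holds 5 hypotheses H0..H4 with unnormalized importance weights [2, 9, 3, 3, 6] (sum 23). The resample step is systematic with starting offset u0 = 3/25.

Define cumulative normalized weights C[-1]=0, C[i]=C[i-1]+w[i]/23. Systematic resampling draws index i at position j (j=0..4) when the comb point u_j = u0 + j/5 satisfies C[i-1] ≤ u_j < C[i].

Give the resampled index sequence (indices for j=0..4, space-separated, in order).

C = [2/23, 11/23, 14/23, 17/23, 1]
j=0: u_0=3/25 ∈ [2/23, 11/23) → index 1
j=1: u_1=8/25 ∈ [2/23, 11/23) → index 1
j=2: u_2=13/25 ∈ [11/23, 14/23) → index 2
j=3: u_3=18/25 ∈ [14/23, 17/23) → index 3
j=4: u_4=23/25 ∈ [17/23, 1) → index 4

1 1 2 3 4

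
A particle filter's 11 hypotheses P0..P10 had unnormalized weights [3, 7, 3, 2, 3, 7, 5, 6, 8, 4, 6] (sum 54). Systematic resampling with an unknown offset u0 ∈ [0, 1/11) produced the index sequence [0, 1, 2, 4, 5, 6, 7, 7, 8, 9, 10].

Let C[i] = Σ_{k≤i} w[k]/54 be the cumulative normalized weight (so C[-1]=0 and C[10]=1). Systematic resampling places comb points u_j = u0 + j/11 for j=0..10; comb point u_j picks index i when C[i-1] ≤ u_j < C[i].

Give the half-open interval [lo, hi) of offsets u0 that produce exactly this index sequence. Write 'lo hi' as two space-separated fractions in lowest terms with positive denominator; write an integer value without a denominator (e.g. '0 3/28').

1/99 1/33

C = [1/18, 5/27, 13/54, 5/18, 1/3, 25/54, 5/9, 2/3, 22/27, 8/9, 1]
j=0 picked index 0: u0 ∈ [0, 1/18)
j=1 picked index 1: u0 ∈ [-7/198, 28/297)
j=2 picked index 2: u0 ∈ [1/297, 35/594)
j=3 picked index 4: u0 ∈ [1/198, 2/33)
j=4 picked index 5: u0 ∈ [-1/33, 59/594)
j=5 picked index 6: u0 ∈ [5/594, 10/99)
j=6 picked index 7: u0 ∈ [1/99, 4/33)
j=7 picked index 7: u0 ∈ [-8/99, 1/33)
j=8 picked index 8: u0 ∈ [-2/33, 26/297)
j=9 picked index 9: u0 ∈ [-1/297, 7/99)
j=10 picked index 10: u0 ∈ [-2/99, 1/11)
intersection: [1/99, 1/33)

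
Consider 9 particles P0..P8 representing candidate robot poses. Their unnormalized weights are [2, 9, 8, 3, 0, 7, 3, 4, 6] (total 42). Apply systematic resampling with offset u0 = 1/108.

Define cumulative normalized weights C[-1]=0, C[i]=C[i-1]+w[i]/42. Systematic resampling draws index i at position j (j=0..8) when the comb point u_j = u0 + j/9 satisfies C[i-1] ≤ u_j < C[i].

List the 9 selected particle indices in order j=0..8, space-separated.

0 1 1 2 3 5 5 7 8

C = [1/21, 11/42, 19/42, 11/21, 11/21, 29/42, 16/21, 6/7, 1]
j=0: u_0=1/108 ∈ [0, 1/21) → index 0
j=1: u_1=13/108 ∈ [1/21, 11/42) → index 1
j=2: u_2=25/108 ∈ [1/21, 11/42) → index 1
j=3: u_3=37/108 ∈ [11/42, 19/42) → index 2
j=4: u_4=49/108 ∈ [19/42, 11/21) → index 3
j=5: u_5=61/108 ∈ [11/21, 29/42) → index 5
j=6: u_6=73/108 ∈ [11/21, 29/42) → index 5
j=7: u_7=85/108 ∈ [16/21, 6/7) → index 7
j=8: u_8=97/108 ∈ [6/7, 1) → index 8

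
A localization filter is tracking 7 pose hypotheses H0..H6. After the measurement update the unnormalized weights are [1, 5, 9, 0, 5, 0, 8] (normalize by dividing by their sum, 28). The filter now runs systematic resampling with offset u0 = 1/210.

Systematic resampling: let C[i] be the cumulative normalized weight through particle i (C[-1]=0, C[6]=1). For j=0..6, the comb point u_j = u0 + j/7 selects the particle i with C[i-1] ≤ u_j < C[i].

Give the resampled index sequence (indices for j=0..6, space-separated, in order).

C = [1/28, 3/14, 15/28, 15/28, 5/7, 5/7, 1]
j=0: u_0=1/210 ∈ [0, 1/28) → index 0
j=1: u_1=31/210 ∈ [1/28, 3/14) → index 1
j=2: u_2=61/210 ∈ [3/14, 15/28) → index 2
j=3: u_3=13/30 ∈ [3/14, 15/28) → index 2
j=4: u_4=121/210 ∈ [15/28, 5/7) → index 4
j=5: u_5=151/210 ∈ [5/7, 1) → index 6
j=6: u_6=181/210 ∈ [5/7, 1) → index 6

0 1 2 2 4 6 6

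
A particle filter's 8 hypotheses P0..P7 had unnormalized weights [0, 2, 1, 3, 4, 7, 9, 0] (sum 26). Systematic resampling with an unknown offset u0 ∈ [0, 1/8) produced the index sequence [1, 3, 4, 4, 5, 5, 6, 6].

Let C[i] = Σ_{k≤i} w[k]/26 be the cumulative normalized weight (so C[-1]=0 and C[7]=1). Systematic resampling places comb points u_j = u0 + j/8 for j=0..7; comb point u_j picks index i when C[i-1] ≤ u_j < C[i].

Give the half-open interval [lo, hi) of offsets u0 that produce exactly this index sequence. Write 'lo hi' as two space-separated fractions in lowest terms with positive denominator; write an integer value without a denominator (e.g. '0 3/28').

0 1/104

C = [0, 1/13, 3/26, 3/13, 5/13, 17/26, 1, 1]
j=0 picked index 1: u0 ∈ [0, 1/13)
j=1 picked index 3: u0 ∈ [-1/104, 11/104)
j=2 picked index 4: u0 ∈ [-1/52, 7/52)
j=3 picked index 4: u0 ∈ [-15/104, 1/104)
j=4 picked index 5: u0 ∈ [-3/26, 2/13)
j=5 picked index 5: u0 ∈ [-25/104, 3/104)
j=6 picked index 6: u0 ∈ [-5/52, 1/4)
j=7 picked index 6: u0 ∈ [-23/104, 1/8)
intersection: [0, 1/104)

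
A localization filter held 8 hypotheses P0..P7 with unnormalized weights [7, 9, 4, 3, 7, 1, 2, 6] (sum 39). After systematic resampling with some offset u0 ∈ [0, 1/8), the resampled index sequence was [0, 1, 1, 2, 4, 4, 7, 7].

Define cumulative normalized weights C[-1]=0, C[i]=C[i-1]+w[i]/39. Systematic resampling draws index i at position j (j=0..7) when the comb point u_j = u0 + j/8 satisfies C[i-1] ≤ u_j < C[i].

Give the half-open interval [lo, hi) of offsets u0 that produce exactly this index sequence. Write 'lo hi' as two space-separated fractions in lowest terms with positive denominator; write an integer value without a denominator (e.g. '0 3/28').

5/52 1/8

C = [7/39, 16/39, 20/39, 23/39, 10/13, 31/39, 11/13, 1]
j=0 picked index 0: u0 ∈ [0, 7/39)
j=1 picked index 1: u0 ∈ [17/312, 89/312)
j=2 picked index 1: u0 ∈ [-11/156, 25/156)
j=3 picked index 2: u0 ∈ [11/312, 43/312)
j=4 picked index 4: u0 ∈ [7/78, 7/26)
j=5 picked index 4: u0 ∈ [-11/312, 15/104)
j=6 picked index 7: u0 ∈ [5/52, 1/4)
j=7 picked index 7: u0 ∈ [-3/104, 1/8)
intersection: [5/52, 1/8)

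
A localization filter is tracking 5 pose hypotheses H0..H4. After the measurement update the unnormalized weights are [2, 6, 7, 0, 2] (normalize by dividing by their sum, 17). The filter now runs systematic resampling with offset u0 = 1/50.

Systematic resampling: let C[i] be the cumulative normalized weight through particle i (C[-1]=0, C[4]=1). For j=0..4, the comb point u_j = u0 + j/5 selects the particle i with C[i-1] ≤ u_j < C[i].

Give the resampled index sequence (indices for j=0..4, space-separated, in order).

C = [2/17, 8/17, 15/17, 15/17, 1]
j=0: u_0=1/50 ∈ [0, 2/17) → index 0
j=1: u_1=11/50 ∈ [2/17, 8/17) → index 1
j=2: u_2=21/50 ∈ [2/17, 8/17) → index 1
j=3: u_3=31/50 ∈ [8/17, 15/17) → index 2
j=4: u_4=41/50 ∈ [8/17, 15/17) → index 2

0 1 1 2 2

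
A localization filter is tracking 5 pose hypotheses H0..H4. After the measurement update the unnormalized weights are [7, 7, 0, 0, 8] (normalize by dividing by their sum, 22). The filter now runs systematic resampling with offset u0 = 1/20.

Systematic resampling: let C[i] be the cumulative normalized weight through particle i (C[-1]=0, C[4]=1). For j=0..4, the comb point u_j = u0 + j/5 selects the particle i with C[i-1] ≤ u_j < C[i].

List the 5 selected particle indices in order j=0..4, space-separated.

0 0 1 4 4

C = [7/22, 7/11, 7/11, 7/11, 1]
j=0: u_0=1/20 ∈ [0, 7/22) → index 0
j=1: u_1=1/4 ∈ [0, 7/22) → index 0
j=2: u_2=9/20 ∈ [7/22, 7/11) → index 1
j=3: u_3=13/20 ∈ [7/11, 1) → index 4
j=4: u_4=17/20 ∈ [7/11, 1) → index 4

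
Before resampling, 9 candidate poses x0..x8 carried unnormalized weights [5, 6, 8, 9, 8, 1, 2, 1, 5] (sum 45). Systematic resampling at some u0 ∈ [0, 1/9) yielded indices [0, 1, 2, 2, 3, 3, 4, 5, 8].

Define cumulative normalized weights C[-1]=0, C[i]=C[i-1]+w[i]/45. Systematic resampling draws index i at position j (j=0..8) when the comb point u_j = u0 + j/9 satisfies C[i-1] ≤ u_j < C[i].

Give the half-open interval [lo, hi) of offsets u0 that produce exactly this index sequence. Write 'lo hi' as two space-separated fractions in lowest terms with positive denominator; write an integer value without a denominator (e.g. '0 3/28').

C = [1/9, 11/45, 19/45, 28/45, 4/5, 37/45, 13/15, 8/9, 1]
j=0 picked index 0: u0 ∈ [0, 1/9)
j=1 picked index 1: u0 ∈ [0, 2/15)
j=2 picked index 2: u0 ∈ [1/45, 1/5)
j=3 picked index 2: u0 ∈ [-4/45, 4/45)
j=4 picked index 3: u0 ∈ [-1/45, 8/45)
j=5 picked index 3: u0 ∈ [-2/15, 1/15)
j=6 picked index 4: u0 ∈ [-2/45, 2/15)
j=7 picked index 5: u0 ∈ [1/45, 2/45)
j=8 picked index 8: u0 ∈ [0, 1/9)
intersection: [1/45, 2/45)

1/45 2/45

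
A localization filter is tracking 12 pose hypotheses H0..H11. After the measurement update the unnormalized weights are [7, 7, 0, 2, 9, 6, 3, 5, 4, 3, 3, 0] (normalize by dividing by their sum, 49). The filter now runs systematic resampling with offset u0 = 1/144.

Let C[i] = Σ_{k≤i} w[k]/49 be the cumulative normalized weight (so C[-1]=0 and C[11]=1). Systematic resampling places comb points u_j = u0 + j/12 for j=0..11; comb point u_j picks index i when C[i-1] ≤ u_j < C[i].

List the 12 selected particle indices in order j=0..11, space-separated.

C = [1/7, 2/7, 2/7, 16/49, 25/49, 31/49, 34/49, 39/49, 43/49, 46/49, 1, 1]
j=0: u_0=1/144 ∈ [0, 1/7) → index 0
j=1: u_1=13/144 ∈ [0, 1/7) → index 0
j=2: u_2=25/144 ∈ [1/7, 2/7) → index 1
j=3: u_3=37/144 ∈ [1/7, 2/7) → index 1
j=4: u_4=49/144 ∈ [16/49, 25/49) → index 4
j=5: u_5=61/144 ∈ [16/49, 25/49) → index 4
j=6: u_6=73/144 ∈ [16/49, 25/49) → index 4
j=7: u_7=85/144 ∈ [25/49, 31/49) → index 5
j=8: u_8=97/144 ∈ [31/49, 34/49) → index 6
j=9: u_9=109/144 ∈ [34/49, 39/49) → index 7
j=10: u_10=121/144 ∈ [39/49, 43/49) → index 8
j=11: u_11=133/144 ∈ [43/49, 46/49) → index 9

0 0 1 1 4 4 4 5 6 7 8 9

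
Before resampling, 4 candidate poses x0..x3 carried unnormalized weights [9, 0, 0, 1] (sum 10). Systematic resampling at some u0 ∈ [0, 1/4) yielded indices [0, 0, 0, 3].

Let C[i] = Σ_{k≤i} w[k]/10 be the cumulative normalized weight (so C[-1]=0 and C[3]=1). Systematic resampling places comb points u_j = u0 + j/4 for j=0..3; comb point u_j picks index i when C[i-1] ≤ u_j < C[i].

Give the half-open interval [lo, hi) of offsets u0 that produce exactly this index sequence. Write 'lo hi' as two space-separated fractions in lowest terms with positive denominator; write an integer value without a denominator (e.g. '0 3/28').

C = [9/10, 9/10, 9/10, 1]
j=0 picked index 0: u0 ∈ [0, 9/10)
j=1 picked index 0: u0 ∈ [-1/4, 13/20)
j=2 picked index 0: u0 ∈ [-1/2, 2/5)
j=3 picked index 3: u0 ∈ [3/20, 1/4)
intersection: [3/20, 1/4)

3/20 1/4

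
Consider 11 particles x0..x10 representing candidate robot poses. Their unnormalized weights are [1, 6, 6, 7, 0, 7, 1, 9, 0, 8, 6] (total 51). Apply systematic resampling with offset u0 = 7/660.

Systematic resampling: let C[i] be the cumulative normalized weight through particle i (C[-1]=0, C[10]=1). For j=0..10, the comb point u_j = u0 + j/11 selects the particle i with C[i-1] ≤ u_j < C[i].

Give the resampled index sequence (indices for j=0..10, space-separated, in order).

C = [1/51, 7/51, 13/51, 20/51, 20/51, 9/17, 28/51, 37/51, 37/51, 15/17, 1]
j=0: u_0=7/660 ∈ [0, 1/51) → index 0
j=1: u_1=67/660 ∈ [1/51, 7/51) → index 1
j=2: u_2=127/660 ∈ [7/51, 13/51) → index 2
j=3: u_3=17/60 ∈ [13/51, 20/51) → index 3
j=4: u_4=247/660 ∈ [13/51, 20/51) → index 3
j=5: u_5=307/660 ∈ [20/51, 9/17) → index 5
j=6: u_6=367/660 ∈ [28/51, 37/51) → index 7
j=7: u_7=427/660 ∈ [28/51, 37/51) → index 7
j=8: u_8=487/660 ∈ [37/51, 15/17) → index 9
j=9: u_9=547/660 ∈ [37/51, 15/17) → index 9
j=10: u_10=607/660 ∈ [15/17, 1) → index 10

0 1 2 3 3 5 7 7 9 9 10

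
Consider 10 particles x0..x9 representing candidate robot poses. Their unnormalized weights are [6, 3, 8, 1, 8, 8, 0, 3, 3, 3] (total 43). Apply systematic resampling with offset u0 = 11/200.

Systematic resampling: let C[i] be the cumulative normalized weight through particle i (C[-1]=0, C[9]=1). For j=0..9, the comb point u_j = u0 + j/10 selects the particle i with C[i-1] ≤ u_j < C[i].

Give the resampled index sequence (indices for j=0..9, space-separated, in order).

C = [6/43, 9/43, 17/43, 18/43, 26/43, 34/43, 34/43, 37/43, 40/43, 1]
j=0: u_0=11/200 ∈ [0, 6/43) → index 0
j=1: u_1=31/200 ∈ [6/43, 9/43) → index 1
j=2: u_2=51/200 ∈ [9/43, 17/43) → index 2
j=3: u_3=71/200 ∈ [9/43, 17/43) → index 2
j=4: u_4=91/200 ∈ [18/43, 26/43) → index 4
j=5: u_5=111/200 ∈ [18/43, 26/43) → index 4
j=6: u_6=131/200 ∈ [26/43, 34/43) → index 5
j=7: u_7=151/200 ∈ [26/43, 34/43) → index 5
j=8: u_8=171/200 ∈ [34/43, 37/43) → index 7
j=9: u_9=191/200 ∈ [40/43, 1) → index 9

0 1 2 2 4 4 5 5 7 9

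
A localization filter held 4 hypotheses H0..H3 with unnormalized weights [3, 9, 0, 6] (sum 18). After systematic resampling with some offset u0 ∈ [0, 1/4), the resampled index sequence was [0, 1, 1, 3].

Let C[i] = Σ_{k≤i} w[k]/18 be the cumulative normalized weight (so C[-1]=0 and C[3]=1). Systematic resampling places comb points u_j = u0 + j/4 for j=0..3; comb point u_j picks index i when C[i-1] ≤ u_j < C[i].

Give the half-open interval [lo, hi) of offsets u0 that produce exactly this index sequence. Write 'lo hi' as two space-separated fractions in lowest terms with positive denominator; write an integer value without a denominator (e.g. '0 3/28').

C = [1/6, 2/3, 2/3, 1]
j=0 picked index 0: u0 ∈ [0, 1/6)
j=1 picked index 1: u0 ∈ [-1/12, 5/12)
j=2 picked index 1: u0 ∈ [-1/3, 1/6)
j=3 picked index 3: u0 ∈ [-1/12, 1/4)
intersection: [0, 1/6)

0 1/6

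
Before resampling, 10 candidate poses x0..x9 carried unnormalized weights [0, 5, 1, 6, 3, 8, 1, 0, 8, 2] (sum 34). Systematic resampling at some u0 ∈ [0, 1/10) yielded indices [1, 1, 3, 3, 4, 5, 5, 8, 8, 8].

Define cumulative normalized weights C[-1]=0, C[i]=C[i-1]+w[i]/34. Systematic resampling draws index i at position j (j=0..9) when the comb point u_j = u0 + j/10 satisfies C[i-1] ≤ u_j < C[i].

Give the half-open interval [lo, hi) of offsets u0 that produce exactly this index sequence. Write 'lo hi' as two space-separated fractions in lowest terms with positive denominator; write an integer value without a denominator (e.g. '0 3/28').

1/170 7/170

C = [0, 5/34, 3/17, 6/17, 15/34, 23/34, 12/17, 12/17, 16/17, 1]
j=0 picked index 1: u0 ∈ [0, 5/34)
j=1 picked index 1: u0 ∈ [-1/10, 4/85)
j=2 picked index 3: u0 ∈ [-2/85, 13/85)
j=3 picked index 3: u0 ∈ [-21/170, 9/170)
j=4 picked index 4: u0 ∈ [-4/85, 7/170)
j=5 picked index 5: u0 ∈ [-1/17, 3/17)
j=6 picked index 5: u0 ∈ [-27/170, 13/170)
j=7 picked index 8: u0 ∈ [1/170, 41/170)
j=8 picked index 8: u0 ∈ [-8/85, 12/85)
j=9 picked index 8: u0 ∈ [-33/170, 7/170)
intersection: [1/170, 7/170)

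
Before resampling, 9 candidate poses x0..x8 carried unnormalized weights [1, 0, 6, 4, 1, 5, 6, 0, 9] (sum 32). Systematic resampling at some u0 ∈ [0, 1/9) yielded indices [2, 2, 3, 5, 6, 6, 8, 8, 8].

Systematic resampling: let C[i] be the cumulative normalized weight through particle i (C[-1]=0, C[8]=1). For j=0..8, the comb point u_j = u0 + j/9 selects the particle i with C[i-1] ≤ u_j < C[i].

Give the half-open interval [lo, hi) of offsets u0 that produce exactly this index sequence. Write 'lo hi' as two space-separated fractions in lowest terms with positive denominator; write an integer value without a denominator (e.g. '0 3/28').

C = [1/32, 1/32, 7/32, 11/32, 3/8, 17/32, 23/32, 23/32, 1]
j=0 picked index 2: u0 ∈ [1/32, 7/32)
j=1 picked index 2: u0 ∈ [-23/288, 31/288)
j=2 picked index 3: u0 ∈ [-1/288, 35/288)
j=3 picked index 5: u0 ∈ [1/24, 19/96)
j=4 picked index 6: u0 ∈ [25/288, 79/288)
j=5 picked index 6: u0 ∈ [-7/288, 47/288)
j=6 picked index 8: u0 ∈ [5/96, 1/3)
j=7 picked index 8: u0 ∈ [-17/288, 2/9)
j=8 picked index 8: u0 ∈ [-49/288, 1/9)
intersection: [25/288, 31/288)

25/288 31/288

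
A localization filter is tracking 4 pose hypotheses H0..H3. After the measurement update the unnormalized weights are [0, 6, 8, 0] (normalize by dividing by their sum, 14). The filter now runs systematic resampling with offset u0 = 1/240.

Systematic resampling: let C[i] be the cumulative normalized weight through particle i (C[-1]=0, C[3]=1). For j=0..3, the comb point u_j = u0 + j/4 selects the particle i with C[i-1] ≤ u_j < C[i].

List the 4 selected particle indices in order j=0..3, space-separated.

C = [0, 3/7, 1, 1]
j=0: u_0=1/240 ∈ [0, 3/7) → index 1
j=1: u_1=61/240 ∈ [0, 3/7) → index 1
j=2: u_2=121/240 ∈ [3/7, 1) → index 2
j=3: u_3=181/240 ∈ [3/7, 1) → index 2

1 1 2 2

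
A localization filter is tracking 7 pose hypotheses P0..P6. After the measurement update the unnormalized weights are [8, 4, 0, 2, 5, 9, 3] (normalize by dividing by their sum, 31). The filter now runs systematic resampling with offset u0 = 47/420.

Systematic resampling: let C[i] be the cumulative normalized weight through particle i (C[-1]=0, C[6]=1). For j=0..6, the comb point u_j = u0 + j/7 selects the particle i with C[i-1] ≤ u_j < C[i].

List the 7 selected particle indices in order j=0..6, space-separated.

0 0 3 4 5 5 6

C = [8/31, 12/31, 12/31, 14/31, 19/31, 28/31, 1]
j=0: u_0=47/420 ∈ [0, 8/31) → index 0
j=1: u_1=107/420 ∈ [0, 8/31) → index 0
j=2: u_2=167/420 ∈ [12/31, 14/31) → index 3
j=3: u_3=227/420 ∈ [14/31, 19/31) → index 4
j=4: u_4=41/60 ∈ [19/31, 28/31) → index 5
j=5: u_5=347/420 ∈ [19/31, 28/31) → index 5
j=6: u_6=407/420 ∈ [28/31, 1) → index 6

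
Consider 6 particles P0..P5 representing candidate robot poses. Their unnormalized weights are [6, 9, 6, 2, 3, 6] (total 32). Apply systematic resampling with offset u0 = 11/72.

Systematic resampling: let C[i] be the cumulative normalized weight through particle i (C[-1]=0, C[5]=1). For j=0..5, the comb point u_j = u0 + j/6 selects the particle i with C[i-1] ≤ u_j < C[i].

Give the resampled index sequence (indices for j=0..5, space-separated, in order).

0 1 2 2 5 5

C = [3/16, 15/32, 21/32, 23/32, 13/16, 1]
j=0: u_0=11/72 ∈ [0, 3/16) → index 0
j=1: u_1=23/72 ∈ [3/16, 15/32) → index 1
j=2: u_2=35/72 ∈ [15/32, 21/32) → index 2
j=3: u_3=47/72 ∈ [15/32, 21/32) → index 2
j=4: u_4=59/72 ∈ [13/16, 1) → index 5
j=5: u_5=71/72 ∈ [13/16, 1) → index 5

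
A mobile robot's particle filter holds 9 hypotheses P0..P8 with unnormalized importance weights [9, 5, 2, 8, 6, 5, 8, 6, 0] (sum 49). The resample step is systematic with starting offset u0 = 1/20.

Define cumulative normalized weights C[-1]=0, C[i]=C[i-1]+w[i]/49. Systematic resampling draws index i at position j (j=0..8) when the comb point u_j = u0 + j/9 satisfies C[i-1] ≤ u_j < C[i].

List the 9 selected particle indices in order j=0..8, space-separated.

C = [9/49, 2/7, 16/49, 24/49, 30/49, 5/7, 43/49, 1, 1]
j=0: u_0=1/20 ∈ [0, 9/49) → index 0
j=1: u_1=29/180 ∈ [0, 9/49) → index 0
j=2: u_2=49/180 ∈ [9/49, 2/7) → index 1
j=3: u_3=23/60 ∈ [16/49, 24/49) → index 3
j=4: u_4=89/180 ∈ [24/49, 30/49) → index 4
j=5: u_5=109/180 ∈ [24/49, 30/49) → index 4
j=6: u_6=43/60 ∈ [5/7, 43/49) → index 6
j=7: u_7=149/180 ∈ [5/7, 43/49) → index 6
j=8: u_8=169/180 ∈ [43/49, 1) → index 7

0 0 1 3 4 4 6 6 7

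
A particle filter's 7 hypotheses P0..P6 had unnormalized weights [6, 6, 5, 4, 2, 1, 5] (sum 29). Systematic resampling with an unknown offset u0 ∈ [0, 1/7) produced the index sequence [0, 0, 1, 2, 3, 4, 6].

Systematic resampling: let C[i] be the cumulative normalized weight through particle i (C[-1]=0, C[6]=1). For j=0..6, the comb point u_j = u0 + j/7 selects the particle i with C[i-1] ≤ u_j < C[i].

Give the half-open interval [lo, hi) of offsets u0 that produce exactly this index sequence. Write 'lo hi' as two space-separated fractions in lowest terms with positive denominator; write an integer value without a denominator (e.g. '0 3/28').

C = [6/29, 12/29, 17/29, 21/29, 23/29, 24/29, 1]
j=0 picked index 0: u0 ∈ [0, 6/29)
j=1 picked index 0: u0 ∈ [-1/7, 13/203)
j=2 picked index 1: u0 ∈ [-16/203, 26/203)
j=3 picked index 2: u0 ∈ [-3/203, 32/203)
j=4 picked index 3: u0 ∈ [3/203, 31/203)
j=5 picked index 4: u0 ∈ [2/203, 16/203)
j=6 picked index 6: u0 ∈ [-6/203, 1/7)
intersection: [3/203, 13/203)

3/203 13/203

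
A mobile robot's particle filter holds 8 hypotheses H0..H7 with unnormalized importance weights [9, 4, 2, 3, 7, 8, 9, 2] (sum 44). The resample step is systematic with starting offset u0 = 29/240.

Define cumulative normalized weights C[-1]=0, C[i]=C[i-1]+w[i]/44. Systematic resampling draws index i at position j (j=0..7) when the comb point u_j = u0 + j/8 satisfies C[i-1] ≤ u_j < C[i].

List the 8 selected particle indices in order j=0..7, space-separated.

C = [9/44, 13/44, 15/44, 9/22, 25/44, 3/4, 21/22, 1]
j=0: u_0=29/240 ∈ [0, 9/44) → index 0
j=1: u_1=59/240 ∈ [9/44, 13/44) → index 1
j=2: u_2=89/240 ∈ [15/44, 9/22) → index 3
j=3: u_3=119/240 ∈ [9/22, 25/44) → index 4
j=4: u_4=149/240 ∈ [25/44, 3/4) → index 5
j=5: u_5=179/240 ∈ [25/44, 3/4) → index 5
j=6: u_6=209/240 ∈ [3/4, 21/22) → index 6
j=7: u_7=239/240 ∈ [21/22, 1) → index 7

0 1 3 4 5 5 6 7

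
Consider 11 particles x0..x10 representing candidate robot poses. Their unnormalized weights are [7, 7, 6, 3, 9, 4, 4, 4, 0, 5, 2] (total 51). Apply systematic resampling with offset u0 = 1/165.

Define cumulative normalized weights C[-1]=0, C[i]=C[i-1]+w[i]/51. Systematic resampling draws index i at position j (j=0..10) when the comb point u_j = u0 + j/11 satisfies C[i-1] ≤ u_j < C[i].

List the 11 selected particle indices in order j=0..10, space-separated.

C = [7/51, 14/51, 20/51, 23/51, 32/51, 12/17, 40/51, 44/51, 44/51, 49/51, 1]
j=0: u_0=1/165 ∈ [0, 7/51) → index 0
j=1: u_1=16/165 ∈ [0, 7/51) → index 0
j=2: u_2=31/165 ∈ [7/51, 14/51) → index 1
j=3: u_3=46/165 ∈ [14/51, 20/51) → index 2
j=4: u_4=61/165 ∈ [14/51, 20/51) → index 2
j=5: u_5=76/165 ∈ [23/51, 32/51) → index 4
j=6: u_6=91/165 ∈ [23/51, 32/51) → index 4
j=7: u_7=106/165 ∈ [32/51, 12/17) → index 5
j=8: u_8=11/15 ∈ [12/17, 40/51) → index 6
j=9: u_9=136/165 ∈ [40/51, 44/51) → index 7
j=10: u_10=151/165 ∈ [44/51, 49/51) → index 9

0 0 1 2 2 4 4 5 6 7 9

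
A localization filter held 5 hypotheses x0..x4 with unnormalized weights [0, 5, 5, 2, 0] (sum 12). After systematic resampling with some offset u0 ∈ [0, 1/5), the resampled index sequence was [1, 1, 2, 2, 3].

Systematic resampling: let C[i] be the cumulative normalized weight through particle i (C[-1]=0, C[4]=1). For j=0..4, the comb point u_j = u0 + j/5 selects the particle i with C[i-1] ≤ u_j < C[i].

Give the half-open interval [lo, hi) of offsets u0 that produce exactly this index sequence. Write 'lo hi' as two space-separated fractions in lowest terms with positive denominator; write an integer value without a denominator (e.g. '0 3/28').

C = [0, 5/12, 5/6, 1, 1]
j=0 picked index 1: u0 ∈ [0, 5/12)
j=1 picked index 1: u0 ∈ [-1/5, 13/60)
j=2 picked index 2: u0 ∈ [1/60, 13/30)
j=3 picked index 2: u0 ∈ [-11/60, 7/30)
j=4 picked index 3: u0 ∈ [1/30, 1/5)
intersection: [1/30, 1/5)

1/30 1/5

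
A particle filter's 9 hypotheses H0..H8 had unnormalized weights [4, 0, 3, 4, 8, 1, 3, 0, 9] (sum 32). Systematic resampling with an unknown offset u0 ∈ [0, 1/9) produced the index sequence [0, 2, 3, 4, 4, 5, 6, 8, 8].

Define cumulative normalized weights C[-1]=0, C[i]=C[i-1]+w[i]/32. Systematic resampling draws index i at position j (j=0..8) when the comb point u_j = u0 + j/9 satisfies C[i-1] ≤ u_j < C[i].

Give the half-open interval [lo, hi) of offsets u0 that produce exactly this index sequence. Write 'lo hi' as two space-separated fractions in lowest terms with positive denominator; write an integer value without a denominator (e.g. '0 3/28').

C = [1/8, 1/8, 7/32, 11/32, 19/32, 5/8, 23/32, 23/32, 1]
j=0 picked index 0: u0 ∈ [0, 1/8)
j=1 picked index 2: u0 ∈ [1/72, 31/288)
j=2 picked index 3: u0 ∈ [-1/288, 35/288)
j=3 picked index 4: u0 ∈ [1/96, 25/96)
j=4 picked index 4: u0 ∈ [-29/288, 43/288)
j=5 picked index 5: u0 ∈ [11/288, 5/72)
j=6 picked index 6: u0 ∈ [-1/24, 5/96)
j=7 picked index 8: u0 ∈ [-17/288, 2/9)
j=8 picked index 8: u0 ∈ [-49/288, 1/9)
intersection: [11/288, 5/96)

11/288 5/96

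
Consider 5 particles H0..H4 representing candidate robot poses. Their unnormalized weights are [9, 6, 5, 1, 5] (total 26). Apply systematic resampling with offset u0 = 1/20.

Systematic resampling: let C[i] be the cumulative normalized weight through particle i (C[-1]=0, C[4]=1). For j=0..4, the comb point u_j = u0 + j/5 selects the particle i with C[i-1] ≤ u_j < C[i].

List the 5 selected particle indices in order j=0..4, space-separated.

0 0 1 2 4

C = [9/26, 15/26, 10/13, 21/26, 1]
j=0: u_0=1/20 ∈ [0, 9/26) → index 0
j=1: u_1=1/4 ∈ [0, 9/26) → index 0
j=2: u_2=9/20 ∈ [9/26, 15/26) → index 1
j=3: u_3=13/20 ∈ [15/26, 10/13) → index 2
j=4: u_4=17/20 ∈ [21/26, 1) → index 4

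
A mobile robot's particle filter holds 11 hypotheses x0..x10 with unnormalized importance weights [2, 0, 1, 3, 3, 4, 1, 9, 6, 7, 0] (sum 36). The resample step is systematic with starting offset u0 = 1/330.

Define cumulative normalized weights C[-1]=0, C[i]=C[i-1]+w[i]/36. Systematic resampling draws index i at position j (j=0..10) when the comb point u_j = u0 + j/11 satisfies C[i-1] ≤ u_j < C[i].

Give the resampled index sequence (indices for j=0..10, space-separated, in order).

0 3 4 5 6 7 7 8 8 9 9

C = [1/18, 1/18, 1/12, 1/6, 1/4, 13/36, 7/18, 23/36, 29/36, 1, 1]
j=0: u_0=1/330 ∈ [0, 1/18) → index 0
j=1: u_1=31/330 ∈ [1/12, 1/6) → index 3
j=2: u_2=61/330 ∈ [1/6, 1/4) → index 4
j=3: u_3=91/330 ∈ [1/4, 13/36) → index 5
j=4: u_4=11/30 ∈ [13/36, 7/18) → index 6
j=5: u_5=151/330 ∈ [7/18, 23/36) → index 7
j=6: u_6=181/330 ∈ [7/18, 23/36) → index 7
j=7: u_7=211/330 ∈ [23/36, 29/36) → index 8
j=8: u_8=241/330 ∈ [23/36, 29/36) → index 8
j=9: u_9=271/330 ∈ [29/36, 1) → index 9
j=10: u_10=301/330 ∈ [29/36, 1) → index 9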